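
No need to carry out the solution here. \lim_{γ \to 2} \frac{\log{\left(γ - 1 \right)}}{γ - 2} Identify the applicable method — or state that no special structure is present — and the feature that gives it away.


Diagnosis: l'Hôpital's rule (0/0) — plug in 2: top and bottom both hit zero, so differentiate each and retry. Expanding numerator and denominator to first order gives the same value — the rule automates exactly that.


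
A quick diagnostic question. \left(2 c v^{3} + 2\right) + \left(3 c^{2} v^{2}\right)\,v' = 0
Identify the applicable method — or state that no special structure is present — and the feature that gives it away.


Verdict: the exact-equation method — because the two cross partials coincide, the form is conservative as written — recover its potential in (c, v).


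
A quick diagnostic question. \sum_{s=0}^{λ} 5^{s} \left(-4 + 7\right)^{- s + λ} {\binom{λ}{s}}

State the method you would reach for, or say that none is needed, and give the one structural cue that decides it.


Verdict: the binomial theorem — binomial coefficients against complementary powers of 5 and (-4 + 7): recognize the binomial expansion and resum.


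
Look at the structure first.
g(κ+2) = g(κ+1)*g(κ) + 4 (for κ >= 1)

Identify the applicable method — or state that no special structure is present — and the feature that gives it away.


Technique: no special technique — the map from one term to the next is curved, not linear, so linear closed-form machinery does not attach.


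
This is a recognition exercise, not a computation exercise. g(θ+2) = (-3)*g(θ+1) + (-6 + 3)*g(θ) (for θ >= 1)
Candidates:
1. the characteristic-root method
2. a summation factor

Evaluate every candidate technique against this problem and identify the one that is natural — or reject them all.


Technique: the characteristic-root method — no index-dependence in the weights and nothing inhomogeneous: classic characteristic-equation setup.
- the characteristic-root method — applies; the problem has the shape this method handles.
- a summation factor — the recurrence reaches back more than one step, outside the first-order family a summation factor normalizes.


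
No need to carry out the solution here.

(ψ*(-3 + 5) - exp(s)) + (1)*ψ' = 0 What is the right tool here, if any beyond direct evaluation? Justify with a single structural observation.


Technique: a linear integrating factor — linear in the unknown with genuine forcing: multiply through by the exponential of the integrated coefficient and the left side closes into one derivative.


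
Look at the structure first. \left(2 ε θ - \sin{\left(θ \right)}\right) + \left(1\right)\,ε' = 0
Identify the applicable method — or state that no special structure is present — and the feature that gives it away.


Technique: a linear integrating factor — the unknown enters only to the first power against a nonzero forcing term — the integrating-factor template applies directly.


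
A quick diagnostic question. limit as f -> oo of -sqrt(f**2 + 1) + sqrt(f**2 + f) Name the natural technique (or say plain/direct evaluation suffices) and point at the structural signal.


Best approach: conjugate multiplication — an infinity-minus-infinity difference with a surviving radical — multiply by the conjugate to cancel the divergence.


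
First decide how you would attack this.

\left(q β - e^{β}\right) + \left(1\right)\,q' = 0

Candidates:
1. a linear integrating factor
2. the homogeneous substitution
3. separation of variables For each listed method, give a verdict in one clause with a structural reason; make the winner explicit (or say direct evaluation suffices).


Method: a linear integrating factor — the equation is linear in q with coefficient β; multiplying by the integrating factor exp(∫β) makes the left side a perfect derivative.
- a linear integrating factor — applies; the problem has the shape this method handles.
- the homogeneous substitution — the ratio of the variables does not determine the slope.
- separation of variables — the two dependences do not factor apart.


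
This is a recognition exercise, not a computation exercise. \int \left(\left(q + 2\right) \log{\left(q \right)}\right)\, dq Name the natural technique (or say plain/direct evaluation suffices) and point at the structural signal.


Diagnosis: integration by parts — \log{\left(q \right)} is the classic u in parts — its derivative is a plain reciprocal while q + 2 absorbs the dv role.


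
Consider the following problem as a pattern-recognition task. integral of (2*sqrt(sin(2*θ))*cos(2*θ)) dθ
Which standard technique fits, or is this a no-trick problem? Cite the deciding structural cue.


Best approach: u-substitution — structure check: outer function, inner expression sin(2*θ), inner derivative as a factor — the classic u = sin(2*θ) pattern.


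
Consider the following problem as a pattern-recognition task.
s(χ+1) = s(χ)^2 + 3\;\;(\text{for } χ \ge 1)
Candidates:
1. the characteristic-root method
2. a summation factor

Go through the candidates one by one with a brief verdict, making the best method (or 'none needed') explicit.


Diagnosis: no special technique — the new term depends nonlinearly on the old ones, which disqualifies every superposition-based technique.
- the characteristic-root method — nonlinearity rules out exponential-mode superposition from the start.
- a summation factor: the recursion is nonlinear — outside the first-order linear family a summation factor addresses.


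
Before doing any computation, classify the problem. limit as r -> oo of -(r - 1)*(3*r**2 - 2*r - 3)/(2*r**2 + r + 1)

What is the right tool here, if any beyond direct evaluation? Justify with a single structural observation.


Diagnosis: dominant-term comparison — divide through by the highest power of r; every lower-order term dies and the dominant terms decide the limit. l'Hôpital's at-infinity variant applies to the expression viewed as a single quotient; the leading-term comparison is the direct route.


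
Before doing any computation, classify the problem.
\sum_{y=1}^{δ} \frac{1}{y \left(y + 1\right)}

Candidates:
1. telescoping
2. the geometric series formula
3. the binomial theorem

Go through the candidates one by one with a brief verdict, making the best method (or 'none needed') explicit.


Verdict: telescoping — \frac{1}{y \left(y + 1\right)} is a collapsed telescope: expand it into simple fractions to see the cancellation.
- telescoping — applies; the problem has the shape this method handles.
- the geometric series formula: dividing successive terms gives an index-dependent quantity, not a constant.
- the binomial theorem — the terms do not reassemble into a binomial power.


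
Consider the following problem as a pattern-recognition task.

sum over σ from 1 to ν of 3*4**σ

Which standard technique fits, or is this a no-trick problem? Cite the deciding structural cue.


Method: the geometric series formula — check a ratio of consecutive terms: it is 4, independent of the index, so the geometric formula closes the sum.


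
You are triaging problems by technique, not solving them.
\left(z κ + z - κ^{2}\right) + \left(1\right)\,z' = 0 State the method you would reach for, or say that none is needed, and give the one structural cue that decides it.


Technique: a linear integrating factor — the unknown enters only to the first power against a nonzero forcing term — the integrating-factor template applies directly.


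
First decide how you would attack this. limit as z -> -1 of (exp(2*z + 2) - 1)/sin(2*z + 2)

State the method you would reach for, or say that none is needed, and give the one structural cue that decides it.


Verdict: l'Hôpital's rule (0/0) — the 0/0 form at -1 is the signature situation for l'Hôpital's rule. Expanding numerator and denominator to first order gives the same value — the rule automates exactly that.


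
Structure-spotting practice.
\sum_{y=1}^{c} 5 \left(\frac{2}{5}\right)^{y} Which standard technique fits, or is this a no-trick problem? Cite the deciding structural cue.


Best approach: the geometric series formula — each summand is the previous one scaled by \frac{2}{5}; that constant multiplier is itself the geometric structure.


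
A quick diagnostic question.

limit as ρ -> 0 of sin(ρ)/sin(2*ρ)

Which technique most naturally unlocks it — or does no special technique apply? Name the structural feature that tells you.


Verdict: l'Hôpital's rule (0/0) — both numerator and denominator vanish at 0: the genuine 0/0 indeterminate that l'Hôpital exists for. The standard small-argument limits would also carry it; the rule is the systematic route.


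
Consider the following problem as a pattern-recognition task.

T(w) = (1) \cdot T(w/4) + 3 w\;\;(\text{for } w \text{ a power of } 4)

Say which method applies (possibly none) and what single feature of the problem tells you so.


Best approach: the master substitution — the argument shrinks by the factor 4, so measure the index on a logarithmic scale and the recursion becomes a shift.


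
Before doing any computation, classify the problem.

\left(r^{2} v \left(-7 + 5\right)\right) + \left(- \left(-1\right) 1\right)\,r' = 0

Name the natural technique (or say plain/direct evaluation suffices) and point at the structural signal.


Technique: separation of variables — one side of the product carries the independent variable, the other the unknown — the textbook separation shape.


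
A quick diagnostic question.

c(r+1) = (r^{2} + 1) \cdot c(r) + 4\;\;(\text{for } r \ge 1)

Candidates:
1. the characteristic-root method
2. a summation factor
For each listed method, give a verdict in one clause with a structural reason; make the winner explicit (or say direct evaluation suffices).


Diagnosis: a summation factor — an index-dependent multiplier r^{2} + 1 rules out characteristic roots; a summation factor converts it to a pure difference.
- the characteristic-root method — the coefficients change with the index, which the root method cannot absorb.
- a summation factor — a fit — the right tool for this form.


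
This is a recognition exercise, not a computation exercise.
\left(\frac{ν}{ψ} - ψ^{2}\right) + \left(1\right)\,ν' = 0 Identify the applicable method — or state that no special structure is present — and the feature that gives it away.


Technique: a linear integrating factor — linear in the unknown with genuine forcing: multiply through by the exponential of the integrated coefficient and the left side closes into one derivative.


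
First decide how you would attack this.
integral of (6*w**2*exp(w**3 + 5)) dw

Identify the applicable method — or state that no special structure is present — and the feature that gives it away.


Diagnosis: u-substitution — everything non-trivial happens through the inner expression w**3 + 5, and its derivative accounts for the remaining factor up to a constant, so set u = w**3 + 5.


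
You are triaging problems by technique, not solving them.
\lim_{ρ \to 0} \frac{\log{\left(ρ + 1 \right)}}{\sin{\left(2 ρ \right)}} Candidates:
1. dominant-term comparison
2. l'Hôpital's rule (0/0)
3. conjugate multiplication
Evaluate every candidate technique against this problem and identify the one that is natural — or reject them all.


Method: l'Hôpital's rule (0/0) — both numerator and denominator vanish at 0: the genuine 0/0 indeterminate that l'Hôpital exists for. Expanding numerator and denominator to first order gives the same value — the rule automates exactly that.
- dominant-term comparison — no dominant-degree comparison decides it.
- l'Hôpital's rule (0/0) — a fit — the right tool for this form.
- conjugate multiplication — no divergent radical difference is present for a conjugate pair to cancel.


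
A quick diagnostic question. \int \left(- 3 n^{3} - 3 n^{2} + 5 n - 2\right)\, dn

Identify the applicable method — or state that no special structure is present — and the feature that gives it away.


Best approach: no special technique — the integrand is a sum of constant multiples of powers of n — integrate term by term.


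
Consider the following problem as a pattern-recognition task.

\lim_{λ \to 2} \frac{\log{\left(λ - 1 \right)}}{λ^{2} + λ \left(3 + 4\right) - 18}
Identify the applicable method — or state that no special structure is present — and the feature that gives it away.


Technique: l'Hôpital's rule (0/0) — substituting 2 gives 0 over 0; differentiate top and bottom once and re-evaluate. A local series expansion at the point resolves it as well; the rule is the packaged version of that step.


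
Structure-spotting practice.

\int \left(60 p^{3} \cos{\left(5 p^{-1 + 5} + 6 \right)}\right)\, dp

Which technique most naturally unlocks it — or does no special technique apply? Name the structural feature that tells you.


Method: u-substitution — a chain-rule shadow: 60 p^{3} alongside a function of (5 p^{-1 + 5} + 6) means u = (5 p^{-1 + 5} + 6) unwinds the composition in one step.


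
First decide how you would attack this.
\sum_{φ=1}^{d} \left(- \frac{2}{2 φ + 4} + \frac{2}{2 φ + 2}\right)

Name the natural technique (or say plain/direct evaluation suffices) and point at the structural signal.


Technique: telescoping — spot the paired structure — each term adds \frac{2}{2 φ + 2} and subtracts its successor value, which the next term restores: the definition of a telescoping chain.


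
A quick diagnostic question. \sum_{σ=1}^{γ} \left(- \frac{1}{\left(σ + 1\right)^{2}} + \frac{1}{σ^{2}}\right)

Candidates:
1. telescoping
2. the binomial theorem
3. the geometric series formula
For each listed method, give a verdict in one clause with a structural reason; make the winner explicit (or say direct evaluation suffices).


Diagnosis: telescoping — the summand is \frac{1}{σ^{2}} minus the same expression shifted by one, so consecutive terms cancel in pairs.
- telescoping — yes, a natural case for it.
- the binomial theorem — there is no sum-raised-to-a-power identity hiding in these terms.
- the geometric series formula: consecutive terms are not related by a fixed multiplier.


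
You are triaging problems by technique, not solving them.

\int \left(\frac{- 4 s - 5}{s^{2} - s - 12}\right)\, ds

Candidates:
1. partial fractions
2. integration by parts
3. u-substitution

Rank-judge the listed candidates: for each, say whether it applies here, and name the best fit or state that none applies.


Best approach: partial fractions — the integrand is a proper rational function and its denominator s^{2} - s - 12 factors into distinct pieces, so it splits into simple fractions.
- partial fractions — yes, a natural case for it.
- integration by parts — no split into a nonconstant polynomial times one of the standard kernels — exp, sine, or cosine of a linear argument, or a logarithm — applies here.
- u-substitution — no subexpression of the integrand pairs with its own derivative as a factor — individual terms may offer their own substitutions, but any change of variable covering the whole integral would have to be constructed from outside the expression.


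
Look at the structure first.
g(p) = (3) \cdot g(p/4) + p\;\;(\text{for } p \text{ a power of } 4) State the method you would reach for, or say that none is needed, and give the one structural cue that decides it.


Verdict: the master substitution — the argument shrinks by the factor 4, so measure the index on a logarithmic scale and the recursion becomes a shift.


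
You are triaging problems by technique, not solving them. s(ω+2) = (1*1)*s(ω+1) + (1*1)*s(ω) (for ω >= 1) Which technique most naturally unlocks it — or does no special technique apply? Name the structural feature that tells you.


Verdict: the characteristic-root method — fixed numeric weights on consecutive terms and no forcing term added: the root method in its home territory.


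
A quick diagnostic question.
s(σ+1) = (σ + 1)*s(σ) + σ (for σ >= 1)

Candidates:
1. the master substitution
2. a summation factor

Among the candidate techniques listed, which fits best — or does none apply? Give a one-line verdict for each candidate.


Method: a summation factor — the coefficient σ + 1 drifts with the index, so no fixed root exists; normalizing by the cumulative product telescopes it.
- the master substitution — the recursion steps by a constant offset, so exponential reindexing is pointless.
- a summation factor — a fit — the right tool for this form.


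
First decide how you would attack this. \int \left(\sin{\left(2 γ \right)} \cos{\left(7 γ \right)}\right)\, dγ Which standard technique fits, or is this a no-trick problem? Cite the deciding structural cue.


Technique: a trigonometric identity — apply product-to-sum to \sin{\left(2 γ \right)} \cos{\left(7 γ \right)}: two clean single-angle terms replace one awkward product.


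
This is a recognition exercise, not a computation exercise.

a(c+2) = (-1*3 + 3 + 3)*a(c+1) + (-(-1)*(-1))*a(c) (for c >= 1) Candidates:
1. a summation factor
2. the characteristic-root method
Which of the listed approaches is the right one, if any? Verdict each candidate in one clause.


Best approach: the characteristic-root method — every coefficient is a fixed number and the forcing is zero — substitute r^c and read off the root equation.
- a summation factor: a summation factor telescopes one-step recursions; this one carries higher-order memory.
- the characteristic-root method — yes — fits the structure here.


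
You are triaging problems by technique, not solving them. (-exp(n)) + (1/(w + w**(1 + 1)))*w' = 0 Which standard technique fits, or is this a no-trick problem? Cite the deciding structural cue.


Best approach: separation of variables — all dependence on the two variables factors apart, the defining separable shape. A Bernoulli rewrite would carry it as the equation stands — separating the variables needs no rearrangement either.


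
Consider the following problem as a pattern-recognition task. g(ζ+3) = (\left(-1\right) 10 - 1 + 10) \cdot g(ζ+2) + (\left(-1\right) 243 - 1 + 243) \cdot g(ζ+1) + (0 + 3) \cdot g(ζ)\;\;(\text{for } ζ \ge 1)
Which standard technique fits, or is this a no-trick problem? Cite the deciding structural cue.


Diagnosis: the characteristic-root method — try a geometric ansatz r^ζ: constant coefficients turn the recurrence into one polynomial equation in r.


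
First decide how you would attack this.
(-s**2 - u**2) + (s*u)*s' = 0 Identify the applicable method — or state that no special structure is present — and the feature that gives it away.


Technique: the homogeneous substitution — the slope's numerator and denominator share total degree; set v = s/u and the equation drops to separable form. This doubles as a Bernoulli equation in the unknown as written; the homogeneous route needs no setup at all.


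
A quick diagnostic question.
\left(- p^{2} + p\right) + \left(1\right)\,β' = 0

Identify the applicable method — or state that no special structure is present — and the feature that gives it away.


Best approach: no special technique — the slope is a pure function of p; integrate both sides and be done.


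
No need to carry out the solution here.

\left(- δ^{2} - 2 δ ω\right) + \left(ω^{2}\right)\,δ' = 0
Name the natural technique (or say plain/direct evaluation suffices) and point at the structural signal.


Diagnosis: the homogeneous substitution — the slope's numerator and denominator have matching total degree, so it depends only on δ/ω and the ratio substitution collapses it. This doubles as a Bernoulli equation in the unknown as written; the homogeneous route needs no setup at all.


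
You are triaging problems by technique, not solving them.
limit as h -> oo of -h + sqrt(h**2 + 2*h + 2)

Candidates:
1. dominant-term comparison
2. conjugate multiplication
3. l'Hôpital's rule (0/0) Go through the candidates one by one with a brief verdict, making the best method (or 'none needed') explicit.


Verdict: conjugate multiplication — turning the difference into a conjugate-rationalized ratio makes the limit readable.
- dominant-term comparison — this limit is not decided by comparing leading-term growth at infinity.
- conjugate multiplication: yes, a natural case for it.
- l'Hôpital's rule (0/0) — the expression is a difference driving to ∞ − ∞, not a 0/0 quotient — there is no ratio for the rule to differentiate.


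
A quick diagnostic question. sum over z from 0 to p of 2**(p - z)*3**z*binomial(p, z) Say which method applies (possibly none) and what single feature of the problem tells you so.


Diagnosis: the binomial theorem — binomial(p, z) weighting matched powers of 3 and 2 is the expanded form of (3 + 2)^p — fold it back up.


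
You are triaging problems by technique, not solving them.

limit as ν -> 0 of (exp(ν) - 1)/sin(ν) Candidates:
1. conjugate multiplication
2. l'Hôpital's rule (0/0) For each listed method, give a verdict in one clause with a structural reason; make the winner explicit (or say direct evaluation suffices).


Verdict: l'Hôpital's rule (0/0) — substituting 0 gives 0 over 0; differentiate top and bottom once and re-evaluate. Known elementary limits would finish this too — the rule just bypasses the case analysis.
- conjugate multiplication — there is no infinity-minus-infinity radical difference to rationalize.
- l'Hôpital's rule (0/0): applicable, and directly so.


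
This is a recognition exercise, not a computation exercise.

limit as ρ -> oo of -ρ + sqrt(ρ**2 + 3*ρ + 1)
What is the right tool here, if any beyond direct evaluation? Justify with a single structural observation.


Diagnosis: conjugate multiplication — neither sqrt(ρ**2 + 3*ρ + 1) nor ρ converges alone, so rewrite their difference as a conjugate-rationalized quotient first.


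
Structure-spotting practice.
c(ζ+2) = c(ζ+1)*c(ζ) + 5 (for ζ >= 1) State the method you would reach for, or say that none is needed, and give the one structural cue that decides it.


Technique: no special technique — the unknown sequence enters the update nonlinearly, so no linear method fits the recurrence as written — direct iteration remains.


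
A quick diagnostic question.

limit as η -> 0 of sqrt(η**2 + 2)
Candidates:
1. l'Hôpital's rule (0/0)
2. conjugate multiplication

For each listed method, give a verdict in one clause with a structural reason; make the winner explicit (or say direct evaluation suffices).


Best approach: no special technique — the function is continuous at 0; evaluation is itself the limit, no machinery required.
- l'Hôpital's rule (0/0): evaluation at the point is determinate, so the rule has nothing to repair.
- conjugate multiplication — there are no radicals in tension whose conjugate would simplify matters.


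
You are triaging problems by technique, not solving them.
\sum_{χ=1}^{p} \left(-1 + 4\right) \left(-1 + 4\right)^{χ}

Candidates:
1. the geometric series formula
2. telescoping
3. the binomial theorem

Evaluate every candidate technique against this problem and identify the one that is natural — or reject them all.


Best approach: the geometric series formula — consecutive terms stand in a fixed index-free ratio — the geometric sum formula closes it.
- the geometric series formula: a fit — the right tool for this form.
- telescoping — the terms as presented offer no neighboring cancellation — a telescoping rewrite may exist, but the displayed structure does not hand one over.
- the binomial theorem: there is no pair of bases whose matched powers would reassemble into a single binomial power.


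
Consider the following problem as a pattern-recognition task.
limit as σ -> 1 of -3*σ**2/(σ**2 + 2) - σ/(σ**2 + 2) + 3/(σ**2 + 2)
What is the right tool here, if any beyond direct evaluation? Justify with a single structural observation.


Technique: no special technique — no denominator vanishes and nothing blows up at 1: direct substitution is the whole computation.


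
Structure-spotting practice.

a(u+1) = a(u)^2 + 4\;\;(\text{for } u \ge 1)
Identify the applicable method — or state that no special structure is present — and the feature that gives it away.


Best approach: no special technique — this one you iterate or analyze qualitatively: the nonlinearity defeats linear solution methods.


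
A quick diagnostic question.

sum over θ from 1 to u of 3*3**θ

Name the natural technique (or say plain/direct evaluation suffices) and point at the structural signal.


Best approach: the geometric series formula — consecutive terms stand in a fixed index-free ratio — the geometric sum formula closes it.


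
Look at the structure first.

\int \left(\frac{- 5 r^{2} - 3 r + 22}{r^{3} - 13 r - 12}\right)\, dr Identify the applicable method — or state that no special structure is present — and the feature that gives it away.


Diagnosis: partial fractions — the integrand is a proper rational function and its denominator r^{3} - 13 r - 12 factors into distinct pieces, so it splits into simple fractions.


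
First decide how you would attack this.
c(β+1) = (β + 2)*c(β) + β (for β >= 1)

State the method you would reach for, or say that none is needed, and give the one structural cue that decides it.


Method: a summation factor — one-term recursion with variable weight β + 2 is solved by product normalization, not by root-finding.


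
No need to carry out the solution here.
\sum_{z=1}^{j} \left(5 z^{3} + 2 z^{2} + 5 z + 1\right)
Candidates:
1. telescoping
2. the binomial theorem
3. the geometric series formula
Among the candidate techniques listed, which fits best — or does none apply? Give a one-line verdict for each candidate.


Diagnosis: no special technique — no cancellation, no constant ratio, no binomial weights — just polynomial terms summed directly.
- telescoping — in the displayed form, no term reappears at a neighboring index to cancel against.
- the binomial theorem: the summand does not match any term pattern of an expanded binomial power.
- the geometric series formula — no single multiplier carries one term to the next throughout the sum.


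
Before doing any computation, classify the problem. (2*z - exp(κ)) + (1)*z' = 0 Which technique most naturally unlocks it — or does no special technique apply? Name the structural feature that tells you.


Verdict: a linear integrating factor — the unknown enters only to the first power against a nonzero forcing term — the integrating-factor template applies directly.


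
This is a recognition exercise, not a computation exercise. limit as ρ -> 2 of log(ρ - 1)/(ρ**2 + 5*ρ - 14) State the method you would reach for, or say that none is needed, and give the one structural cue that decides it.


Verdict: l'Hôpital's rule (0/0) — numerator and denominator both vanish at 2 — a genuine 0/0 form, which is exactly when l'Hôpital applies. A first-order expansion at the point is an equally standard path; the rule packages it.


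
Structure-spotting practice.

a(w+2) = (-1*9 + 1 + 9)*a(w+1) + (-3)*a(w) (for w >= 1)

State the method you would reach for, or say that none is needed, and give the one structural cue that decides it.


Method: the characteristic-root method — constant coefficients and linearity mean the ansatz r^w reduces it to solving the characteristic polynomial.


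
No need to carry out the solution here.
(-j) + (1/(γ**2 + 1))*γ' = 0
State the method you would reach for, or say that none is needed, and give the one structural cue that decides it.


Technique: separation of variables — solved for the derivative, the right side factors as j times γ**2 + 1 — all j-dependence separates from all γ-dependence. The equation is exact as it stands too — a potential function exists — though separation reads the split structure directly.


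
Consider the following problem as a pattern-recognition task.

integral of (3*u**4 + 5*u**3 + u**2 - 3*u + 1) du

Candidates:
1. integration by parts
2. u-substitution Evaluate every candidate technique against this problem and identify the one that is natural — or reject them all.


Method: no special technique — every term is a constant multiple of a power of u; term-wise power-rule integration needs no preliminary transformation.
- integration by parts: parts would only shuffle a directly integrable integrand.
- u-substitution — any workable substitution here is cosmetic — the integrand is already in directly integrable form.


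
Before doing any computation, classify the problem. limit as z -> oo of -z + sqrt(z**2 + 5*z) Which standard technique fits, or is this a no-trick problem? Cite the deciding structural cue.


Diagnosis: conjugate multiplication — the difference sqrt(z**2 + 5*z) - z is an ∞ − ∞ stalemate; its conjugate partner breaks the tie.


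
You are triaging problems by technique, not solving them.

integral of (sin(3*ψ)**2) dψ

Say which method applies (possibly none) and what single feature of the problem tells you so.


Technique: a trigonometric identity — sin(3*ψ)**2 calls for power reduction: rewrite via double angles before any antiderivative is attempted.


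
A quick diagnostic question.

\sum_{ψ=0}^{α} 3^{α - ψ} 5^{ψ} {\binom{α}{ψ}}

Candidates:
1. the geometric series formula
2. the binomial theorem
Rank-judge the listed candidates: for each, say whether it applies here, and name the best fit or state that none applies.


Technique: the binomial theorem — binomial coefficients against complementary powers of 5 and 3: recognize the binomial expansion and resum.
- the geometric series formula: the ratio of consecutive terms depends on the index.
- the binomial theorem — yes, a natural case for it.


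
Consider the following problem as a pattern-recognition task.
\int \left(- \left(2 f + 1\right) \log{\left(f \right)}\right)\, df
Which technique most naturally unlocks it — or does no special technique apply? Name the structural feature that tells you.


Technique: integration by parts — with u = \log{\left(f \right)} the logarithm disappears after one differentiation, leaving a power-rule integral.


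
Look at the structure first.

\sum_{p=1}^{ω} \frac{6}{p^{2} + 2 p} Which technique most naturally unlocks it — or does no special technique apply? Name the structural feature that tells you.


Method: telescoping — rewrite \frac{6}{p^{2} + 2 p} as simple fractions and successive terms eat each other — only the edges survive.


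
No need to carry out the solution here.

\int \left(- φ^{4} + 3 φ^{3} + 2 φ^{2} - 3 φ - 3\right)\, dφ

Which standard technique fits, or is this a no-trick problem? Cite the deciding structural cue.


Method: no special technique — nothing composite, nothing rational, nothing trigonometric — each constant-multiple power of φ integrates by the power rule alone.


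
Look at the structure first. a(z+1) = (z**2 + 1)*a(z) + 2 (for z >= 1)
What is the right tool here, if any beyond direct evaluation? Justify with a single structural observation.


Best approach: a summation factor — because the multiplier z**2 + 1 is index-dependent, divide through by its running product and sum the resulting differences.


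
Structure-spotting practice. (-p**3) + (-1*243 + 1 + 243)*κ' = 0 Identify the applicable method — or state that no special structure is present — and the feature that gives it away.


Technique: no special technique — the slope is a pure function of p; integrate both sides and be done.


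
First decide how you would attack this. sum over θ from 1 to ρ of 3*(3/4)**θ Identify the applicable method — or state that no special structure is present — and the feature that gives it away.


Technique: the geometric series formula — term-over-term division gives 3/4 every time — index-free ratio, geometric sum formula applies.


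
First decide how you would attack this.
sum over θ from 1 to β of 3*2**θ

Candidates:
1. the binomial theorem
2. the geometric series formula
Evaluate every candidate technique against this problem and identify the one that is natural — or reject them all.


Technique: the geometric series formula — each term is 2 times the previous one, so the geometric-series formula applies directly.
- the binomial theorem: no binomial coefficients pair with matched powers.
- the geometric series formula: applies; the problem has the shape this method handles.


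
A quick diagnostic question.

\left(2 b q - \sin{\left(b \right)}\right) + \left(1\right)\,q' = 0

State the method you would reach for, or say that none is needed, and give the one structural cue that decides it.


Technique: a linear integrating factor — the equation is linear in q with coefficient 2 b; multiplying by the integrating factor exp(∫2 b) makes the left side a perfect derivative.


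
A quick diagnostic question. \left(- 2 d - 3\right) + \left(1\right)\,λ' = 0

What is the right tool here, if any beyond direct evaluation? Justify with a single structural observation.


Technique: no special technique — solved for the derivative, no λ appears — this is antidifferentiation in d wearing ODE clothing.


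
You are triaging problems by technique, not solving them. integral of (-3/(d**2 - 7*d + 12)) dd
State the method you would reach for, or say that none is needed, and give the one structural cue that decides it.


Verdict: partial fractions — a proper rational integrand whose denominator splits into simpler factors — decompose into partial fractions first.


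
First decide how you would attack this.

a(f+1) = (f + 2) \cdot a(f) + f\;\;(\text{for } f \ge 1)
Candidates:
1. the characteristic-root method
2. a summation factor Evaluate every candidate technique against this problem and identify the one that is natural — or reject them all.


Verdict: a summation factor — one-term recursion with variable weight f + 2 is solved by product normalization, not by root-finding.
- the characteristic-root method — the coefficients change with the index, which the root method cannot absorb.
- a summation factor — yes, a natural case for it.


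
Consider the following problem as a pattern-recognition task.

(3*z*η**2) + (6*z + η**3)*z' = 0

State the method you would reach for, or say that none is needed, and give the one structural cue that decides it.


Method: the exact-equation method — equality of cross partials is the green light — assemble the potential function term by term.


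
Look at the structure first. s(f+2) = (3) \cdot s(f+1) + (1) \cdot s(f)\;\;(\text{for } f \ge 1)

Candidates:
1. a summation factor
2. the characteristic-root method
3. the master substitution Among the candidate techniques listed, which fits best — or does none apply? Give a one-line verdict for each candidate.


Diagnosis: the characteristic-root method — the recurrence treats every index alike (constant coefficients, no forcing) — precisely the regime where r^f trials close it.
- a summation factor: the recurrence reaches back more than one step, outside the first-order family a summation factor normalizes.
- the characteristic-root method: applicable, and directly so.
- the master substitution — the recursive argument is a shift of the index, not a fixed fraction of it.


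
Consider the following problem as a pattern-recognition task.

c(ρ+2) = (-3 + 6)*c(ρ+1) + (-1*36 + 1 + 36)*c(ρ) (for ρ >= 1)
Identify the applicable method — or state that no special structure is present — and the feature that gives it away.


Diagnosis: the characteristic-root method — the recurrence is linear and homogeneous with constant coefficients, so the ansatz r^ρ turns it into a polynomial equation for r.


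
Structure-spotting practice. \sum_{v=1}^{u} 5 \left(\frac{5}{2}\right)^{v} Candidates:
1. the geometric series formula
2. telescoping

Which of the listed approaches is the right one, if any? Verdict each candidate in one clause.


Technique: the geometric series formula — check a ratio of consecutive terms: it is \frac{5}{2}, independent of the index, so the geometric formula closes the sum.
- the geometric series formula — yes, a natural case for it.
- telescoping: writing out consecutive terms as given produces no pairwise cancellation.


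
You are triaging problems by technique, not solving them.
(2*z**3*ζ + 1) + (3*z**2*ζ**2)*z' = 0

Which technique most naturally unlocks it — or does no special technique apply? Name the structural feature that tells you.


Verdict: the exact-equation method — the compatibility test passes: the z-derivative of 2*z**3*ζ + 1 matches the ζ-derivative of 3*z**2*ζ**2, so integrate a potential.


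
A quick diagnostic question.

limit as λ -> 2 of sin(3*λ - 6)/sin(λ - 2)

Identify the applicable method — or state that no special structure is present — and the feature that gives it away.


Verdict: l'Hôpital's rule (0/0) — substituting 2 gives 0 over 0; differentiate top and bottom once and re-evaluate. A local series expansion at the point resolves it as well; the rule is the packaged version of that step.


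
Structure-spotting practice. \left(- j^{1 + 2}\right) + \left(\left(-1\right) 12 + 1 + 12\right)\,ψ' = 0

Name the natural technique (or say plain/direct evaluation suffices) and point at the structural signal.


Diagnosis: no special technique — the slope is a function of j alone, so integrate both sides directly.


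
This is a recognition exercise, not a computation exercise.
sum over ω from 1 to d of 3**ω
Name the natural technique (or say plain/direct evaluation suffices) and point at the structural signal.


Method: the geometric series formula — check a ratio of consecutive terms: it is 3, independent of the index, so the geometric formula closes the sum.


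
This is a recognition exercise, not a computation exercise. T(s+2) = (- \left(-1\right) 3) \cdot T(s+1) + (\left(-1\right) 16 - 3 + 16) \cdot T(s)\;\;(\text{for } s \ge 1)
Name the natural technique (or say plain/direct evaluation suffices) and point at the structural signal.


Technique: the characteristic-root method — fixed numeric weights on consecutive terms and no forcing term added: the root method in its home territory.


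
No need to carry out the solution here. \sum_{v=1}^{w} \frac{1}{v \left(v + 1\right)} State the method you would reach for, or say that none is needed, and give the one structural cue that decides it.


Method: telescoping — split \frac{1}{v \left(v + 1\right)} by partial fractions and the pieces are one function at shifted arguments — interior terms cancel.


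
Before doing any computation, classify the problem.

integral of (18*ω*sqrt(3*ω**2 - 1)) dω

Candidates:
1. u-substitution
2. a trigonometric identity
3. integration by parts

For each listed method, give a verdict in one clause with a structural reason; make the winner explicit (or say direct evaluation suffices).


Technique: u-substitution — viewed as a product, the integrand is a composition evaluated at 3*ω**2 - 1 times (a constant multiple of) that inner expression's derivative, so u = 3*ω**2 - 1 makes it elementary.
- u-substitution: yes, a natural case for it.
- a trigonometric identity — with no trigonometric functions present, identity rewriting has no target.
- integration by parts: the non-polynomial partner is not one of the parts kernels — exp, sine, or cosine with a degree-1 argument, or a logarithm.


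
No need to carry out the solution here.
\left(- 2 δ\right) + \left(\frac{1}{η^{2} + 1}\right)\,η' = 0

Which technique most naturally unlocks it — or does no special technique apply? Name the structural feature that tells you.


Verdict: separation of variables — solved for the derivative, the right side splits multiplicatively into a function of each variable alone — divide and integrate each side. The cross-partial test also passes here (vacuously, each side single-variable); the potential-function route would work, separation is simply more immediate.
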